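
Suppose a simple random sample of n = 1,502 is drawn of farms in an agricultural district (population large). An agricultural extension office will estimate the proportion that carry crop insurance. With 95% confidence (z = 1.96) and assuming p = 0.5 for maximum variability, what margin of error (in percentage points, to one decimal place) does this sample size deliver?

2.5

SE(p̂) = √[p(1−p)/n] = √[0.2500/1502] = 0.01290.
E = z × SE = 1.96 × 0.01290 = 0.02529, or 2.5 percentage points.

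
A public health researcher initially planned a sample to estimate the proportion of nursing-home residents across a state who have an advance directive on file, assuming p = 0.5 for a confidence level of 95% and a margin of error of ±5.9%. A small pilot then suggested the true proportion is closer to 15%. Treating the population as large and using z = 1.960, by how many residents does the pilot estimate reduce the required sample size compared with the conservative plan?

135

Conservative (p = 0.5): n = 1.960² × 0.25 / 0.059² ≈ 275.90 → 276.
Using p = 0.15: p(1−p) = 0.1275, so n = 1.960² × 0.1275 / 0.059² ≈ 140.71 → 141.
Reduction: 276 − 141 = 135.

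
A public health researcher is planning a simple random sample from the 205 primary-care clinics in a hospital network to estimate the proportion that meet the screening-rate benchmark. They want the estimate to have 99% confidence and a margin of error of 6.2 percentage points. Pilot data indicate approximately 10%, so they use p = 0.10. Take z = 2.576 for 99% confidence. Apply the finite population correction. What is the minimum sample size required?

Unadjusted: n₀ = 2.576² × 0.10 × 0.90 / 0.062² ≈ 155.36, so n₀ = 156.
Finite population correction with N = 205: n = n₀ / (1 + (n₀−1)/N) = 156 / (1 + 155/205) = 156 / 1.7561 ≈ 88.83.
Rounding up, n = 89.

89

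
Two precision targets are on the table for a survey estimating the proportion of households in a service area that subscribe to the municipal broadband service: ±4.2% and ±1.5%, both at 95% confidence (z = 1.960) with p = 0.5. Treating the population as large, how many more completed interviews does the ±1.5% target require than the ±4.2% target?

At ±4.2%: n = 1.960² × 0.2500 / 0.042² ≈ 544.44 → 545.
At ±1.5%: n = 1.960² × 0.2500 / 0.015² ≈ 4268.44 → 4269.
Additional respondents: 4269 − 545 = 3724.

3724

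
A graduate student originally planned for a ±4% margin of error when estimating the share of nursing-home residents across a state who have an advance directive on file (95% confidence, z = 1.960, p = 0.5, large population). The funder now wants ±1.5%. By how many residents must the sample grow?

3668

At ±4%: n = 1.960² × 0.2500 / 0.040² ≈ 600.25 → 601.
At ±1.5%: n = 1.960² × 0.2500 / 0.015² ≈ 4268.44 → 4269.
Additional respondents: 4269 − 601 = 3668.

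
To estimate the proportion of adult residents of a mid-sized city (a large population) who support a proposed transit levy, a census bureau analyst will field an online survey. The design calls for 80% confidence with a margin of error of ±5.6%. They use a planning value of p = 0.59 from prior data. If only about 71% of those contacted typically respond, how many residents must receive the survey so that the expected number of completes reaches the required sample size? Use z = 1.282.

Completed interviews needed: n₀ = 1.282² × 0.2419 / 0.056² ≈ 126.78 → 127.
At a 71% response rate, contacts needed = 127 / 0.71 ≈ 178.87 → 179.

179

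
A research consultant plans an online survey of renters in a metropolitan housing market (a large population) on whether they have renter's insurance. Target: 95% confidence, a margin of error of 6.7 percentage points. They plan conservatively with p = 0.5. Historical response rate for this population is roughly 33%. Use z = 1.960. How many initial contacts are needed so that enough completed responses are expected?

Completed interviews needed: n₀ = 1.960² × 0.2500 / 0.067² ≈ 213.95 → 214.
At a 33% response rate, contacts needed = 214 / 0.33 ≈ 648.48 → 649.

649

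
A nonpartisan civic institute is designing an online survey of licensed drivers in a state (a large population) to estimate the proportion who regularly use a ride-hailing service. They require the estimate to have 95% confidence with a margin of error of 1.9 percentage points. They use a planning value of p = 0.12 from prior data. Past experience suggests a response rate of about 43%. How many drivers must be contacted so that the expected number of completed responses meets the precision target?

For 95% confidence, z = 1.960.
Completed interviews needed: n₀ = 1.960² × 0.1056 / 0.019² ≈ 1123.75 → 1124.
At a 43% response rate, contacts needed = 1124 / 0.43 ≈ 2613.95 → 2614.

2614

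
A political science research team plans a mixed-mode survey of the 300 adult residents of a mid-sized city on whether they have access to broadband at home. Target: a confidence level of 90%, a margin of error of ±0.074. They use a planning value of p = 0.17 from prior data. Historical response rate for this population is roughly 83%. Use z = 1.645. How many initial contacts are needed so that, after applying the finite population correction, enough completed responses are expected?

Completed interviews needed (unadjusted): n₀ = 1.645² × 0.1411 / 0.074² ≈ 69.73 → 70.
FPC for N = 300: n = 70 / (1 + 69/300) = 70 / 1.2300 ≈ 56.91 → 57.
At an 83% response rate, contacts needed = 57 / 0.83 ≈ 68.67 → 69.

69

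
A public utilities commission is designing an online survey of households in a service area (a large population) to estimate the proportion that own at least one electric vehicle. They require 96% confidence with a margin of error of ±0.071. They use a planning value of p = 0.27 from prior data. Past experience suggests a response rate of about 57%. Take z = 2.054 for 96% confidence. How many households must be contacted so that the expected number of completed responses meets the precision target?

290

Completed interviews needed: n₀ = 2.054² × 0.1971 / 0.071² ≈ 164.96 → 165.
At a 57% response rate, contacts needed = 165 / 0.57 ≈ 289.47 → 290.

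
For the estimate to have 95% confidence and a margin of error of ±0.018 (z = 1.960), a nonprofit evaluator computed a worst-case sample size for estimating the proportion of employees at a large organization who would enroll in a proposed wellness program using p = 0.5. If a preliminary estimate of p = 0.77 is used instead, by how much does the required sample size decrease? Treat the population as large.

865

Conservative (p = 0.5): n = 1.960² × 0.25 / 0.018² ≈ 2964.20 → 2965.
Using p = 0.77: p(1−p) = 0.1771, so n = 1.960² × 0.1771 / 0.018² ≈ 2099.84 → 2100.
Reduction: 2965 − 2100 = 865.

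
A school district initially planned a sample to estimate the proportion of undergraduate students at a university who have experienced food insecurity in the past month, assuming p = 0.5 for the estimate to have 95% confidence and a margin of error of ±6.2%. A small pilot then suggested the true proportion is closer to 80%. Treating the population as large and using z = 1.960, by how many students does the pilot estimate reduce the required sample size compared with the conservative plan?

90

Conservative (p = 0.5): n = 1.960² × 0.25 / 0.062² ≈ 249.84 → 250.
Using p = 0.80: p(1−p) = 0.1600, so n = 1.960² × 0.1600 / 0.062² ≈ 159.90 → 160.
Reduction: 250 − 160 = 90.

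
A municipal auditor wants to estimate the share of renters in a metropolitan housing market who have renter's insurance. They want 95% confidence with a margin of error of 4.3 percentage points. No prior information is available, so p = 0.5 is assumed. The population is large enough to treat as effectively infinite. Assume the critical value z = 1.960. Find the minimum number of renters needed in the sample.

520

With p = 0.5, p(1−p) = 0.25.
n = z²·p(1−p)/E² = 1.960² × 0.2500 / 0.043² = 3.8416 × 0.2500 / 0.001849 ≈ 519.42.
Rounding up gives n = 520.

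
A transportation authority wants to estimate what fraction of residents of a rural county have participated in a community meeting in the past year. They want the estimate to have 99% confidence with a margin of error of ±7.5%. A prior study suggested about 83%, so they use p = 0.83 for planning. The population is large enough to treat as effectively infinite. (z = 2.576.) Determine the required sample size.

With p = 0.83, p(1−p) = 0.1411.
n = z²·p(1−p)/E² = 2.576² × 0.1411 / 0.075² = 6.6358 × 0.1411 / 0.005625 ≈ 166.45.
Rounding up gives n = 167.

167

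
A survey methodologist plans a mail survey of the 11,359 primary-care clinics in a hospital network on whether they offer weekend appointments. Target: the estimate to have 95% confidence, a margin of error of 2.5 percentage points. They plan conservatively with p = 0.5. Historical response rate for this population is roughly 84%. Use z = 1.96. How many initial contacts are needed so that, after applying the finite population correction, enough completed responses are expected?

1612

Completed interviews needed (unadjusted): n₀ = 1.96² × 0.2500 / 0.025² ≈ 1536.64 → 1537.
FPC for N = 11,359: n = 1537 / (1 + 1536/11359) = 1537 / 1.1352 ≈ 1353.92 → 1354.
At an 84% response rate, contacts needed = 1354 / 0.84 ≈ 1611.90 → 1612.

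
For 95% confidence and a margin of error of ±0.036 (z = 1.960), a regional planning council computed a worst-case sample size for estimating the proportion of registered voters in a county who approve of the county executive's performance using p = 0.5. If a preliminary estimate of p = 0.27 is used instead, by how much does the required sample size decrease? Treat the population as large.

157

Conservative (p = 0.5): n = 1.960² × 0.25 / 0.036² ≈ 741.05 → 742.
Using p = 0.27: p(1−p) = 0.1971, so n = 1.960² × 0.1971 / 0.036² ≈ 584.24 → 585.
Reduction: 742 − 585 = 157.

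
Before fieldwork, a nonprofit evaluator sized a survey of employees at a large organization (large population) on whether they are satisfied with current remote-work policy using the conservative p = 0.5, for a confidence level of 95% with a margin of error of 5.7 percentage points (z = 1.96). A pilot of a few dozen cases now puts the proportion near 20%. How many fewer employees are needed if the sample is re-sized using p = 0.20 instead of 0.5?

106

Conservative (p = 0.5): n = 1.96² × 0.25 / 0.057² ≈ 295.60 → 296.
Using p = 0.20: p(1−p) = 0.1600, so n = 1.96² × 0.1600 / 0.057² ≈ 189.18 → 190.
Reduction: 296 − 190 = 106.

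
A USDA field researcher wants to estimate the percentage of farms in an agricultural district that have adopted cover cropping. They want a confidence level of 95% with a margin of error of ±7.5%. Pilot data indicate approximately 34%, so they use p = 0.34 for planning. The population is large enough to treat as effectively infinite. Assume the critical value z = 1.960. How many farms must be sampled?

With p = 0.34, p(1−p) = 0.2244.
n = z²·p(1−p)/E² = 1.960² × 0.2244 / 0.075² = 3.8416 × 0.2244 / 0.005625 ≈ 153.25.
Rounding up gives n = 154.

154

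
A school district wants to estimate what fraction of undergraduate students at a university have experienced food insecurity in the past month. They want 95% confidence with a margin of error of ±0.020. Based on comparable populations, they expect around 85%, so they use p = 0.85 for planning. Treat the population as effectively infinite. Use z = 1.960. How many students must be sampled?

1225

With p = 0.85, p(1−p) = 0.1275.
n = z²·p(1−p)/E² = 1.960² × 0.1275 / 0.020² = 3.8416 × 0.1275 / 0.000400 ≈ 1224.51.
Rounding up gives n = 1225.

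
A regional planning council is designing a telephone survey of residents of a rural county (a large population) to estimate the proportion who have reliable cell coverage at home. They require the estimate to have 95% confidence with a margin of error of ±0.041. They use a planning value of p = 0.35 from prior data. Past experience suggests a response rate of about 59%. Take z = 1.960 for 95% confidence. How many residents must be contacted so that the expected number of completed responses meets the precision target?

Completed interviews needed: n₀ = 1.960² × 0.2275 / 0.041² ≈ 519.91 → 520.
At a 59% response rate, contacts needed = 520 / 0.59 ≈ 881.36 → 882.

882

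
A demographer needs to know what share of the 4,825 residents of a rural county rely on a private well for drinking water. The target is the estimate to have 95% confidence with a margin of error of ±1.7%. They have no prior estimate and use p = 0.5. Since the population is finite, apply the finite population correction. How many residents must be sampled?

For 95% confidence, z = 1.96.
Unadjusted: n₀ = 1.96² × 0.50 × 0.50 / 0.017² ≈ 3323.18, so n₀ = 3324.
Finite population correction with N = 4,825: n = n₀ / (1 + (n₀−1)/N) = 3324 / (1 + 3323/4825) = 3324 / 1.6887 ≈ 1968.37.
Rounding up, n = 1969.

1969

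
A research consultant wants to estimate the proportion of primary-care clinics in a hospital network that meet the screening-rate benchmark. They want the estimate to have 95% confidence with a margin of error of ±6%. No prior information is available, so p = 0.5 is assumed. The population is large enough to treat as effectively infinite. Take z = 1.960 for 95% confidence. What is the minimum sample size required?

With p = 0.5, p(1−p) = 0.25.
n = z²·p(1−p)/E² = 1.960² × 0.2500 / 0.060² = 3.8416 × 0.2500 / 0.003600 ≈ 266.78.
Rounding up gives n = 267.

267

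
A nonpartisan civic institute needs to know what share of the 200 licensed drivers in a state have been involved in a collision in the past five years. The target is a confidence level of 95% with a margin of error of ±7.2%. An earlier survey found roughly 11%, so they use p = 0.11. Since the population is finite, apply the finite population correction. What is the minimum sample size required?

For 95% confidence, z = 1.96.
Unadjusted: n₀ = 1.96² × 0.11 × 0.89 / 0.072² ≈ 72.55, so n₀ = 73.
Finite population correction with N = 200: n = n₀ / (1 + (n₀−1)/N) = 73 / (1 + 72/200) = 73 / 1.3600 ≈ 53.68.
Rounding up, n = 54.

54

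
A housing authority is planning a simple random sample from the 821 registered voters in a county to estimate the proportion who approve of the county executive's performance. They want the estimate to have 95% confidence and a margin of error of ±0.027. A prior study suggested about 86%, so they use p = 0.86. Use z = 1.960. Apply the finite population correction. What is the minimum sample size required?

Unadjusted: n₀ = 1.960² × 0.86 × 0.14 / 0.027² ≈ 634.47, so n₀ = 635.
Finite population correction with N = 821: n = n₀ / (1 + (n₀−1)/N) = 635 / (1 + 634/821) = 635 / 1.7722 ≈ 358.31.
Rounding up, n = 359.

359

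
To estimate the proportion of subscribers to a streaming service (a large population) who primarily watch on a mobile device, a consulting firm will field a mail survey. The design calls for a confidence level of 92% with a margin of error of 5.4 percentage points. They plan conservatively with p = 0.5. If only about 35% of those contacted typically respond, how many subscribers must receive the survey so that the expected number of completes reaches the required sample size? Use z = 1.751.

752

Completed interviews needed: n₀ = 1.751² × 0.2500 / 0.054² ≈ 262.86 → 263.
At a 35% response rate, contacts needed = 263 / 0.35 ≈ 751.43 → 752.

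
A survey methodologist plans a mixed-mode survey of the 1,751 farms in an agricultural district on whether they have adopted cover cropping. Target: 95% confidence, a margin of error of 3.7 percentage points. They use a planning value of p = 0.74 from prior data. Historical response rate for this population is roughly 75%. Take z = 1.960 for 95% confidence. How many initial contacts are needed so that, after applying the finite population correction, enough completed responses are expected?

Completed interviews needed (unadjusted): n₀ = 1.960² × 0.1924 / 0.037² ≈ 539.90 → 540.
FPC for N = 1,751: n = 540 / (1 + 539/1751) = 540 / 1.3078 ≈ 412.90 → 413.
At a 75% response rate, contacts needed = 413 / 0.75 ≈ 550.67 → 551.

551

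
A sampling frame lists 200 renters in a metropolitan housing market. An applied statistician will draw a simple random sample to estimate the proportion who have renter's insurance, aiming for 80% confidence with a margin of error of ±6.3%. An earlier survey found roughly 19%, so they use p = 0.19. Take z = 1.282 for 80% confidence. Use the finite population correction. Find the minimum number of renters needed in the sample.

Unadjusted: n₀ = 1.282² × 0.19 × 0.81 / 0.063² ≈ 63.73, so n₀ = 64.
Finite population correction with N = 200: n = n₀ / (1 + (n₀−1)/N) = 64 / (1 + 63/200) = 64 / 1.3150 ≈ 48.67.
Rounding up, n = 49.

49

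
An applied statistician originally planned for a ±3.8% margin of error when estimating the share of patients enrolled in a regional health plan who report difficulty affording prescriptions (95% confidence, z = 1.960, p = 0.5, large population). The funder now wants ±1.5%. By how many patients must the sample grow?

3603

At ±3.8%: n = 1.960² × 0.2500 / 0.038² ≈ 665.10 → 666.
At ±1.5%: n = 1.960² × 0.2500 / 0.015² ≈ 4268.44 → 4269.
Additional respondents: 4269 − 666 = 3603.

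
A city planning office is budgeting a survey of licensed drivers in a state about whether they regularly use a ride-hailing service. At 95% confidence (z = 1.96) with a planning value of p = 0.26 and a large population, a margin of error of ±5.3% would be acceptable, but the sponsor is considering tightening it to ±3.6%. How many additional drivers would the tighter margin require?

307

At ±5.3%: n = 1.96² × 0.1924 / 0.053² ≈ 263.13 → 264.
At ±3.6%: n = 1.96² × 0.1924 / 0.036² ≈ 570.31 → 571.
Additional respondents: 571 − 264 = 307.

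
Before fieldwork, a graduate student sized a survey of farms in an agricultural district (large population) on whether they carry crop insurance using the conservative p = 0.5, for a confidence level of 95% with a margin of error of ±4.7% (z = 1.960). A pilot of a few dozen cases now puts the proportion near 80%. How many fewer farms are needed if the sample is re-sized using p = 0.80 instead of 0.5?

156

Conservative (p = 0.5): n = 1.960² × 0.25 / 0.047² ≈ 434.77 → 435.
Using p = 0.80: p(1−p) = 0.1600, so n = 1.960² × 0.1600 / 0.047² ≈ 278.25 → 279.
Reduction: 435 − 279 = 156.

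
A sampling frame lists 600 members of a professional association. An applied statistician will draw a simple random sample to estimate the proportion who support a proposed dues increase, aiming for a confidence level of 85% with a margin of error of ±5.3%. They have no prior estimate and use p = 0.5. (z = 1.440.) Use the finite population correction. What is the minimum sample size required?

142

Unadjusted: n₀ = 1.440² × 0.50 × 0.50 / 0.053² ≈ 184.55, so n₀ = 185.
Finite population correction with N = 600: n = n₀ / (1 + (n₀−1)/N) = 185 / (1 + 184/600) = 185 / 1.3067 ≈ 141.58.
Rounding up, n = 142.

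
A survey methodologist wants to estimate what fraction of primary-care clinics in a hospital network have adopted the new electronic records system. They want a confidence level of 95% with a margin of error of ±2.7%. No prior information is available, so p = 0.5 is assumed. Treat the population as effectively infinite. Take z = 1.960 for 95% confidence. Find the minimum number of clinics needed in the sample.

With p = 0.5, p(1−p) = 0.25.
n = z²·p(1−p)/E² = 1.960² × 0.2500 / 0.027² = 3.8416 × 0.2500 / 0.000729 ≈ 1317.42.
Rounding up gives n = 1318.

1318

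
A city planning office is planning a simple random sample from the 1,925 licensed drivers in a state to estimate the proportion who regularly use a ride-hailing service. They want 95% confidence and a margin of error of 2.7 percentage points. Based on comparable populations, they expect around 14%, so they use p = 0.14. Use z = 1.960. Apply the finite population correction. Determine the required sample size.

478

Unadjusted: n₀ = 1.960² × 0.14 × 0.86 / 0.027² ≈ 634.47, so n₀ = 635.
Finite population correction with N = 1,925: n = n₀ / (1 + (n₀−1)/N) = 635 / (1 + 634/1925) = 635 / 1.3294 ≈ 477.68.
Rounding up, n = 478.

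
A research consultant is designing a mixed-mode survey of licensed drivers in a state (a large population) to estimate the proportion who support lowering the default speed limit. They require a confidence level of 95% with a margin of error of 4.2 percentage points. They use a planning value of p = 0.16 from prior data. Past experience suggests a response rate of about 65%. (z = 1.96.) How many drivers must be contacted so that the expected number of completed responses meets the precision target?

Completed interviews needed: n₀ = 1.96² × 0.1344 / 0.042² ≈ 292.69 → 293.
At a 65% response rate, contacts needed = 293 / 0.65 ≈ 450.77 → 451.

451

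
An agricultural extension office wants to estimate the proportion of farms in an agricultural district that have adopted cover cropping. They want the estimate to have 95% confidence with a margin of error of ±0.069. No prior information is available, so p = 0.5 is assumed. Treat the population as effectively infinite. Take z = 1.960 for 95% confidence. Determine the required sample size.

202

With p = 0.5, p(1−p) = 0.25.
n = z²·p(1−p)/E² = 1.960² × 0.2500 / 0.069² = 3.8416 × 0.2500 / 0.004761 ≈ 201.72.
Rounding up gives n = 202.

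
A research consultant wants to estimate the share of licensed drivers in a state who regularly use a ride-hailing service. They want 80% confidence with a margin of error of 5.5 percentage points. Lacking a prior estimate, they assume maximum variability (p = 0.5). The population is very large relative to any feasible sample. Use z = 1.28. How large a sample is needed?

With p = 0.5, p(1−p) = 0.25.
n = z²·p(1−p)/E² = 1.28² × 0.2500 / 0.055² = 1.6384 × 0.2500 / 0.003025 ≈ 135.40.
Rounding up gives n = 136.

136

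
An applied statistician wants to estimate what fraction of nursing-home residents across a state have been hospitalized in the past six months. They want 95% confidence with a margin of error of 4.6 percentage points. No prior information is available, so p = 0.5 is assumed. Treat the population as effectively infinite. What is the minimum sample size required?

For 95% confidence, z = 1.96.
With p = 0.5, p(1−p) = 0.25.
n = z²·p(1−p)/E² = 1.96² × 0.2500 / 0.046² = 3.8416 × 0.2500 / 0.002116 ≈ 453.88.
Rounding up gives n = 454.

454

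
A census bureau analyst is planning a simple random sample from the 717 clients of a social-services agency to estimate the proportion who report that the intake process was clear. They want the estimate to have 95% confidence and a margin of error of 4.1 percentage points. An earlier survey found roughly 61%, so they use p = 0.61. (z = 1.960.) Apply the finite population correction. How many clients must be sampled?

310

Unadjusted: n₀ = 1.960² × 0.61 × 0.39 / 0.041² ≈ 543.67, so n₀ = 544.
Finite population correction with N = 717: n = n₀ / (1 + (n₀−1)/N) = 544 / (1 + 543/717) = 544 / 1.7573 ≈ 309.56.
Rounding up, n = 310.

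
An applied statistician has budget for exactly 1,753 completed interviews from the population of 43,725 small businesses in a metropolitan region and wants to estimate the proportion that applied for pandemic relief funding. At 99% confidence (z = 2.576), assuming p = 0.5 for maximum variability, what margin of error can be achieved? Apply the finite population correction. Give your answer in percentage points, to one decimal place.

3.0

Finite-population factor: (N−n)/(N−1) = (43725−1753)/(43725−1) = 0.9599.
SE(p̂) = √[p(1−p)/n · (N−n)/(N−1)] = √[0.2500/1753 × 0.9599] = 0.01170.
E = z × SE = 2.576 × 0.01170 = 0.03014 ≈ 3.0 percentage points.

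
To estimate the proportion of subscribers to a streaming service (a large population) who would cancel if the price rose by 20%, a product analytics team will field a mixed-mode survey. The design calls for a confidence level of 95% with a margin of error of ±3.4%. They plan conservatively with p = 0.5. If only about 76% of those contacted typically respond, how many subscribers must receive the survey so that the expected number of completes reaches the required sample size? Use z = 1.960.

Completed interviews needed: n₀ = 1.960² × 0.2500 / 0.034² ≈ 830.80 → 831.
At a 76% response rate, contacts needed = 831 / 0.76 ≈ 1093.42 → 1094.

1094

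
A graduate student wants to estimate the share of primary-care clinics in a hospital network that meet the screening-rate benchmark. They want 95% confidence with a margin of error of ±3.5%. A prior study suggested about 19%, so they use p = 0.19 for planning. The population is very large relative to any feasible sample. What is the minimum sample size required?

483

For 95% confidence, z = 1.960.
With p = 0.19, p(1−p) = 0.1539.
n = z²·p(1−p)/E² = 1.960² × 0.1539 / 0.035² = 3.8416 × 0.1539 / 0.001225 ≈ 482.63.
Rounding up gives n = 483.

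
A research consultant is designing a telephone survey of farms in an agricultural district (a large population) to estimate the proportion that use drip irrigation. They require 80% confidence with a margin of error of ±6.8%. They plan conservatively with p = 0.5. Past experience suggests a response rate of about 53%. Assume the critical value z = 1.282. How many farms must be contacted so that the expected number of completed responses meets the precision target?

Completed interviews needed: n₀ = 1.282² × 0.2500 / 0.068² ≈ 88.86 → 89.
At a 53% response rate, contacts needed = 89 / 0.53 ≈ 167.92 → 168.

168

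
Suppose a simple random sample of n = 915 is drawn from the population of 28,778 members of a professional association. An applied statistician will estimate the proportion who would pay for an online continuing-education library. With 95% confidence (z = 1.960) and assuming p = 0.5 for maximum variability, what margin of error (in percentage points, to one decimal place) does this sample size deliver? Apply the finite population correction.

Finite-population factor: (N−n)/(N−1) = (28778−915)/(28778−1) = 0.9682.
SE(p̂) = √[p(1−p)/n · (N−n)/(N−1)] = √[0.2500/915 × 0.9682] = 0.01626.
E = z × SE = 1.960 × 0.01626 = 0.03188 ≈ 3.2 percentage points.

3.2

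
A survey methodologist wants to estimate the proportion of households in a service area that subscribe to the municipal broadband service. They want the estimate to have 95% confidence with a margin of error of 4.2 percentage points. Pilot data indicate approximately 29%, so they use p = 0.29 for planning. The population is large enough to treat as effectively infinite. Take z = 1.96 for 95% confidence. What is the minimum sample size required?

With p = 0.29, p(1−p) = 0.2059.
n = z²·p(1−p)/E² = 1.96² × 0.2059 / 0.042² = 3.8416 × 0.2059 / 0.001764 ≈ 448.40.
Rounding up gives n = 449.

449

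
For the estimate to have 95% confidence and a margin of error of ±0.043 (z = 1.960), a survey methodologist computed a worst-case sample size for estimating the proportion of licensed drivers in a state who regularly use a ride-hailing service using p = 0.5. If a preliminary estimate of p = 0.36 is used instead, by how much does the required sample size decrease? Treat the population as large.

41

Conservative (p = 0.5): n = 1.960² × 0.25 / 0.043² ≈ 519.42 → 520.
Using p = 0.36: p(1−p) = 0.2304, so n = 1.960² × 0.2304 / 0.043² ≈ 478.69 → 479.
Reduction: 520 − 479 = 41.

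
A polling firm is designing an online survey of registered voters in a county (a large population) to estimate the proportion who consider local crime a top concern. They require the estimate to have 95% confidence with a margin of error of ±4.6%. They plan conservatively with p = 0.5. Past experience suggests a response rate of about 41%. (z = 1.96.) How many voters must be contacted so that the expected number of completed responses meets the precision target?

Completed interviews needed: n₀ = 1.96² × 0.2500 / 0.046² ≈ 453.88 → 454.
At a 41% response rate, contacts needed = 454 / 0.41 ≈ 1107.32 → 1108.

1108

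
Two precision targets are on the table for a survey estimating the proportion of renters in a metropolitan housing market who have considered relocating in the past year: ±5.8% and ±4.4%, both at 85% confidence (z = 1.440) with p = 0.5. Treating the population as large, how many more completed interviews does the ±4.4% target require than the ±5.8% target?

At ±5.8%: n = 1.440² × 0.2500 / 0.058² ≈ 154.10 → 155.
At ±4.4%: n = 1.440² × 0.2500 / 0.044² ≈ 267.77 → 268.
Additional respondents: 268 − 155 = 113.

113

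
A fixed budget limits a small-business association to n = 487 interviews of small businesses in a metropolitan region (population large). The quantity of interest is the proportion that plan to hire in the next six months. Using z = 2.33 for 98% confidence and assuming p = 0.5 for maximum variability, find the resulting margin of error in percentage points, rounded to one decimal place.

5.3

SE(p̂) = √[p(1−p)/n] = √[0.2500/487] = 0.02266.
E = z × SE = 2.33 × 0.02266 = 0.05279, or 5.3 percentage points.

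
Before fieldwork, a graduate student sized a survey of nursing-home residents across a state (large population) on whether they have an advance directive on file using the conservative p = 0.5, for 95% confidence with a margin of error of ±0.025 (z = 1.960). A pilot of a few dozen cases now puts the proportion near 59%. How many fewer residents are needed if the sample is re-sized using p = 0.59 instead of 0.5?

50

Conservative (p = 0.5): n = 1.960² × 0.25 / 0.025² ≈ 1536.64 → 1537.
Using p = 0.59: p(1−p) = 0.2419, so n = 1.960² × 0.2419 / 0.025² ≈ 1486.85 → 1487.
Reduction: 1537 − 1487 = 50.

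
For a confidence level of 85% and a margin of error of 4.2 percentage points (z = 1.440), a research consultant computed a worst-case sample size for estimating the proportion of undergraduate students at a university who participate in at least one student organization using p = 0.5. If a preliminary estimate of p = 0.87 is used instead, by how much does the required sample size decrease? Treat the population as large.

161

Conservative (p = 0.5): n = 1.440² × 0.25 / 0.042² ≈ 293.88 → 294.
Using p = 0.87: p(1−p) = 0.1131, so n = 1.440² × 0.1131 / 0.042² ≈ 132.95 → 133.
Reduction: 294 − 133 = 161.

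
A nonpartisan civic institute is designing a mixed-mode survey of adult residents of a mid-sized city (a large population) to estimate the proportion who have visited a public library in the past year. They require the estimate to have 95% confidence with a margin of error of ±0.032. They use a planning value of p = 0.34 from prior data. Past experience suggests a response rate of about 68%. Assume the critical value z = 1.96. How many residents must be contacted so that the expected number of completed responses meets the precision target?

1239

Completed interviews needed: n₀ = 1.96² × 0.2244 / 0.032² ≈ 841.85 → 842.
At a 68% response rate, contacts needed = 842 / 0.68 ≈ 1238.24 → 1239.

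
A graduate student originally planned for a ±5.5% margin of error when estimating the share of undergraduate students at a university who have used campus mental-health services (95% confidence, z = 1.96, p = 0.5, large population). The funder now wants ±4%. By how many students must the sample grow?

At ±5.5%: n = 1.96² × 0.2500 / 0.055² ≈ 317.49 → 318.
At ±4%: n = 1.96² × 0.2500 / 0.040² ≈ 600.25 → 601.
Additional respondents: 601 − 318 = 283.

283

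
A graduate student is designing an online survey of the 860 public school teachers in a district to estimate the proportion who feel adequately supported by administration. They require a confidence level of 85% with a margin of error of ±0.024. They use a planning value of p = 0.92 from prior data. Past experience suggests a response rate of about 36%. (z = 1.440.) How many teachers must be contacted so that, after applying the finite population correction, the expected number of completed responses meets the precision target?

564

Completed interviews needed (unadjusted): n₀ = 1.440² × 0.0736 / 0.024² ≈ 264.96 → 265.
FPC for N = 860: n = 265 / (1 + 264/860) = 265 / 1.3070 ≈ 202.76 → 203.
At a 36% response rate, contacts needed = 203 / 0.36 ≈ 563.89 → 564.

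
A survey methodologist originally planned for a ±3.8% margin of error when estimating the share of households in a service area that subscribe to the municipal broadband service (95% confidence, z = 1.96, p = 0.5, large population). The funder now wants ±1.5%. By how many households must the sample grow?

At ±3.8%: n = 1.96² × 0.2500 / 0.038² ≈ 665.10 → 666.
At ±1.5%: n = 1.96² × 0.2500 / 0.015² ≈ 4268.44 → 4269.
Additional respondents: 4269 − 666 = 3603.

3603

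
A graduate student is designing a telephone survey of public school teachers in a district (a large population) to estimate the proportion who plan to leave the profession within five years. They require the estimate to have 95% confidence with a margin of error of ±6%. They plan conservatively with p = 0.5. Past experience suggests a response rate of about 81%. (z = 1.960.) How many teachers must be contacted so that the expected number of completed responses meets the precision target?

330

Completed interviews needed: n₀ = 1.960² × 0.2500 / 0.060² ≈ 266.78 → 267.
At an 81% response rate, contacts needed = 267 / 0.81 ≈ 329.63 → 330.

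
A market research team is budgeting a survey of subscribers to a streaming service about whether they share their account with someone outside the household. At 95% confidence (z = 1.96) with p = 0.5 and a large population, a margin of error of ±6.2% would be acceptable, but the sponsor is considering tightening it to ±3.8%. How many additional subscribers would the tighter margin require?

At ±6.2%: n = 1.96² × 0.2500 / 0.062² ≈ 249.84 → 250.
At ±3.8%: n = 1.96² × 0.2500 / 0.038² ≈ 665.10 → 666.
Additional respondents: 666 − 250 = 416.

416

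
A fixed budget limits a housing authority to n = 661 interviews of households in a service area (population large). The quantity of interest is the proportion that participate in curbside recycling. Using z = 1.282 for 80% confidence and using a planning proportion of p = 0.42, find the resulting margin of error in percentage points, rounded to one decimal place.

2.5

SE(p̂) = √[p(1−p)/n] = √[0.2436/661] = 0.01920.
E = z × SE = 1.282 × 0.01920 = 0.02461, or 2.5 percentage points.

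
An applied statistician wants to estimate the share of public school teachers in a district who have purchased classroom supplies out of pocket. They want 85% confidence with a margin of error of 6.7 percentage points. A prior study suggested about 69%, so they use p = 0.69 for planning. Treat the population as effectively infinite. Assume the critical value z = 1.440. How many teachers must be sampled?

99

With p = 0.69, p(1−p) = 0.2139.
n = z²·p(1−p)/E² = 1.440² × 0.2139 / 0.067² = 2.0736 × 0.2139 / 0.004489 ≈ 98.81.
Rounding up gives n = 99.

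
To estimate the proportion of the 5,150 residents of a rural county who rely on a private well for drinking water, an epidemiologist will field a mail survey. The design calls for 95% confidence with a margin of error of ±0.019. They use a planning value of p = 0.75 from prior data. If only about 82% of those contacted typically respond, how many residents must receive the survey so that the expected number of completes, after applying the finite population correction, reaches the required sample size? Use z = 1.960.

1755

Completed interviews needed (unadjusted): n₀ = 1.960² × 0.1875 / 0.019² ≈ 1995.29 → 1996.
FPC for N = 5,150: n = 1996 / (1 + 1995/5150) = 1996 / 1.3874 ≈ 1438.68 → 1439.
At an 82% response rate, contacts needed = 1439 / 0.82 ≈ 1754.88 → 1755.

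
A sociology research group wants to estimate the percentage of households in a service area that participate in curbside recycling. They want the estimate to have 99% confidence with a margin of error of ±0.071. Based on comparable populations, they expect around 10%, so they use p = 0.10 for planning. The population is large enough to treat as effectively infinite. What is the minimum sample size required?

119

For 99% confidence, z = 2.58.
With p = 0.10, p(1−p) = 0.0900.
n = z²·p(1−p)/E² = 2.58² × 0.0900 / 0.071² = 6.6564 × 0.0900 / 0.005041 ≈ 118.84.
Rounding up gives n = 119.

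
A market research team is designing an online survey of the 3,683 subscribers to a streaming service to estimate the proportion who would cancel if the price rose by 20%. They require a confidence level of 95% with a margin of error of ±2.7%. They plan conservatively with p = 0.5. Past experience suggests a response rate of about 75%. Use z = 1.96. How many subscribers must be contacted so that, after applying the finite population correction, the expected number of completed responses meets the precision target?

Completed interviews needed (unadjusted): n₀ = 1.96² × 0.2500 / 0.027² ≈ 1317.42 → 1318.
FPC for N = 3,683: n = 1318 / (1 + 1317/3683) = 1318 / 1.3576 ≈ 970.84 → 971.
At a 75% response rate, contacts needed = 971 / 0.75 ≈ 1294.67 → 1295.

1295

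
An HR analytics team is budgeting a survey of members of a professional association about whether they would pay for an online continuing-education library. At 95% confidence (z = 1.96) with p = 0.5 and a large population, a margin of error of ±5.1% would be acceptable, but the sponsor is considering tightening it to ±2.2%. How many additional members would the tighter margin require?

At ±5.1%: n = 1.96² × 0.2500 / 0.051² ≈ 369.24 → 370.
At ±2.2%: n = 1.96² × 0.2500 / 0.022² ≈ 1984.30 → 1985.
Additional respondents: 1985 − 370 = 1615.

1615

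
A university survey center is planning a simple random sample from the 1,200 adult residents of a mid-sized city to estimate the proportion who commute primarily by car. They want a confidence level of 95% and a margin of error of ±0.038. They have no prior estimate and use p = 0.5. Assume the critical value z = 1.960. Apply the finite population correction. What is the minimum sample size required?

429

Unadjusted: n₀ = 1.960² × 0.50 × 0.50 / 0.038² ≈ 665.10, so n₀ = 666.
Finite population correction with N = 1,200: n = n₀ / (1 + (n₀−1)/N) = 666 / (1 + 665/1200) = 666 / 1.5542 ≈ 428.53.
Rounding up, n = 429.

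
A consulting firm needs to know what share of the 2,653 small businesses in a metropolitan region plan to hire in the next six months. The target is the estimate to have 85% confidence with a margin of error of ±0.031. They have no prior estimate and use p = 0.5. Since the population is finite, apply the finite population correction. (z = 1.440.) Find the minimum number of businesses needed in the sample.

Unadjusted: n₀ = 1.440² × 0.50 × 0.50 / 0.031² ≈ 539.44, so n₀ = 540.
Finite population correction with N = 2,653: n = n₀ / (1 + (n₀−1)/N) = 540 / (1 + 539/2653) = 540 / 1.2032 ≈ 448.82.
Rounding up, n = 449.

449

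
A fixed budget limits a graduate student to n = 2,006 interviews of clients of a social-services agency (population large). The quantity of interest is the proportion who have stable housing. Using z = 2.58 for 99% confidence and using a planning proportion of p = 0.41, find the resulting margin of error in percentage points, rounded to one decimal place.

2.8

SE(p̂) = √[p(1−p)/n] = √[0.2419/2006] = 0.01098.
E = z × SE = 2.58 × 0.01098 = 0.02833, or 2.8 percentage points.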